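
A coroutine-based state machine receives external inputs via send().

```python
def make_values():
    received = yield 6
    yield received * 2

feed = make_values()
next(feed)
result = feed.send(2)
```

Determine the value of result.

Step 1: next(feed) advances to first yield, producing 6.
Step 2: send(2) resumes, received = 2.
Step 3: yield received * 2 = 2 * 2 = 4.
Therefore result = 4.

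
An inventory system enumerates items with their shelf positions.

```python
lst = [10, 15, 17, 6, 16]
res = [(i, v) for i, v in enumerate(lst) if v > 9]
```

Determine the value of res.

Step 1: Filter enumerate([10, 15, 17, 6, 16]) keeping v > 9:
  (0, 10): 10 > 9, included
  (1, 15): 15 > 9, included
  (2, 17): 17 > 9, included
  (3, 6): 6 <= 9, excluded
  (4, 16): 16 > 9, included
Therefore res = [(0, 10), (1, 15), (2, 17), (4, 16)].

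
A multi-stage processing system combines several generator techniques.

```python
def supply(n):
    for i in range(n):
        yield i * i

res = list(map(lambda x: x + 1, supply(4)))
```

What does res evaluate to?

Step 1: supply(4) yields squares: [0, 1, 4, 9].
Step 2: map adds 1 to each: [1, 2, 5, 10].
Therefore res = [1, 2, 5, 10].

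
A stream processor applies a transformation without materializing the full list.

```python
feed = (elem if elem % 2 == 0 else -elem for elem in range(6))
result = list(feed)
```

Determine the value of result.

Step 1: For each elem in range(6), yield elem if even, else -elem:
  elem=0: even, yield 0
  elem=1: odd, yield -1
  elem=2: even, yield 2
  elem=3: odd, yield -3
  elem=4: even, yield 4
  elem=5: odd, yield -5
Therefore result = [0, -1, 2, -3, 4, -5].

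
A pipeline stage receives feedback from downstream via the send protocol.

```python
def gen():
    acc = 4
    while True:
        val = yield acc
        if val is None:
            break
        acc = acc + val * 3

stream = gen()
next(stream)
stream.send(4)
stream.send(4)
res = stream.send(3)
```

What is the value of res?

Step 1: next() -> yield acc=4.
Step 2: send(4) -> val=4, acc = 4 + 4*3 = 16, yield 16.
Step 3: send(4) -> val=4, acc = 16 + 4*3 = 28, yield 28.
Step 4: send(3) -> val=3, acc = 28 + 3*3 = 37, yield 37.
Therefore res = 37.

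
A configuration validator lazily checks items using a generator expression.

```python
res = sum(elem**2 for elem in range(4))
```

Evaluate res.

Step 1: Compute elem**2 for each elem in range(4):
  elem=0: 0**2 = 0
  elem=1: 1**2 = 1
  elem=2: 2**2 = 4
  elem=3: 3**2 = 9
Step 2: sum = 0 + 1 + 4 + 9 = 14.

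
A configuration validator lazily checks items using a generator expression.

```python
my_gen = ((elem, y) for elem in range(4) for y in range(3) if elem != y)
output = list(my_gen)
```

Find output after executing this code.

Step 1: Nested generator over range(4) x range(3) where elem != y:
  (0, 0): excluded (elem == y)
  (0, 1): included
  (0, 2): included
  (1, 0): included
  (1, 1): excluded (elem == y)
  (1, 2): included
  (2, 0): included
  (2, 1): included
  (2, 2): excluded (elem == y)
  (3, 0): included
  (3, 1): included
  (3, 2): included
Therefore output = [(0, 1), (0, 2), (1, 0), (1, 2), (2, 0), (2, 1), (3, 0), (3, 1), (3, 2)].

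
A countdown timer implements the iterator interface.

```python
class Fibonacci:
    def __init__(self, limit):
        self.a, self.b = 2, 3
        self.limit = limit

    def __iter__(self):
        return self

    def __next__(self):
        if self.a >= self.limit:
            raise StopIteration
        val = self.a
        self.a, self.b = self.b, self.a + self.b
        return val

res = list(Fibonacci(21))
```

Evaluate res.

Step 1: Fibonacci-like sequence (a=2, b=3) until >= 21:
  Yield 2, then a,b = 3,5
  Yield 3, then a,b = 5,8
  Yield 5, then a,b = 8,13
  Yield 8, then a,b = 13,21
  Yield 13, then a,b = 21,34
Step 2: 21 >= 21, stop.
Therefore res = [2, 3, 5, 8, 13].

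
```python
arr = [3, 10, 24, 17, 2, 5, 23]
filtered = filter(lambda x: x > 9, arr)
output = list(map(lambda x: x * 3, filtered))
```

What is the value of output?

Step 1: Filter arr for elements > 9:
  3: removed
  10: kept
  24: kept
  17: kept
  2: removed
  5: removed
  23: kept
Step 2: Map x * 3 on filtered [10, 24, 17, 23]:
  10 -> 30
  24 -> 72
  17 -> 51
  23 -> 69
Therefore output = [30, 72, 51, 69].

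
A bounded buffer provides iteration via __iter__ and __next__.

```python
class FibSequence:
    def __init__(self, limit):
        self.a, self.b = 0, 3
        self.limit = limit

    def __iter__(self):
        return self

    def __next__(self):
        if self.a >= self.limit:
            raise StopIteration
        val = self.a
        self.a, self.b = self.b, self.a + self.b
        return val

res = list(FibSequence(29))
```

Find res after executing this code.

Step 1: Fibonacci-like sequence (a=0, b=3) until >= 29:
  Yield 0, then a,b = 3,3
  Yield 3, then a,b = 3,6
  Yield 3, then a,b = 6,9
  Yield 6, then a,b = 9,15
  Yield 9, then a,b = 15,24
  Yield 15, then a,b = 24,39
  Yield 24, then a,b = 39,63
Step 2: 39 >= 29, stop.
Therefore res = [0, 3, 3, 6, 9, 15, 24].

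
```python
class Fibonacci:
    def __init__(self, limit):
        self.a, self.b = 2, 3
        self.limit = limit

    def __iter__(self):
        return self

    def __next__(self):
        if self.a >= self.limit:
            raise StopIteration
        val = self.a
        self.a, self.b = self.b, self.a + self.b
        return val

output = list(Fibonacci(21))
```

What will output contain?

Step 1: Fibonacci-like sequence (a=2, b=3) until >= 21:
  Yield 2, then a,b = 3,5
  Yield 3, then a,b = 5,8
  Yield 5, then a,b = 8,13
  Yield 8, then a,b = 13,21
  Yield 13, then a,b = 21,34
Step 2: 21 >= 21, stop.
Therefore output = [2, 3, 5, 8, 13].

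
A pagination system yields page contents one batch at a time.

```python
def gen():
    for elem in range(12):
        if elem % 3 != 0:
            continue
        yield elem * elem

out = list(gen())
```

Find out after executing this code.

Step 1: Only yield elem**2 when elem is divisible by 3:
  elem=0: 0 % 3 == 0, yield 0**2 = 0
  elem=3: 3 % 3 == 0, yield 3**2 = 9
  elem=6: 6 % 3 == 0, yield 6**2 = 36
  elem=9: 9 % 3 == 0, yield 9**2 = 81
Therefore out = [0, 9, 36, 81].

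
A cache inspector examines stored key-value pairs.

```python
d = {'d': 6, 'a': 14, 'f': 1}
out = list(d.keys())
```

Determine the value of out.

Step 1: d.keys() returns the dictionary keys in insertion order.
Therefore out = ['d', 'a', 'f'].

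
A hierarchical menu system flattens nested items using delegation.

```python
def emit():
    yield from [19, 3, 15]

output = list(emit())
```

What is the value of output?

Step 1: yield from delegates to the iterable, yielding each element.
Step 2: Collected values: [19, 3, 15].
Therefore output = [19, 3, 15].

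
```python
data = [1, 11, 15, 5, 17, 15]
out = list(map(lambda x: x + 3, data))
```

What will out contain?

Step 1: Apply lambda x: x + 3 to each element:
  1 -> 4
  11 -> 14
  15 -> 18
  5 -> 8
  17 -> 20
  15 -> 18
Therefore out = [4, 14, 18, 8, 20, 18].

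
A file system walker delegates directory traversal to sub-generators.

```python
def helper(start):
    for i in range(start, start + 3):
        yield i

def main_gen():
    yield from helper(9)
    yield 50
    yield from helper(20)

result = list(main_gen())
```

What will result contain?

Step 1: main_gen() delegates to helper(9):
  yield 9
  yield 10
  yield 11
Step 2: yield 50
Step 3: Delegates to helper(20):
  yield 20
  yield 21
  yield 22
Therefore result = [9, 10, 11, 50, 20, 21, 22].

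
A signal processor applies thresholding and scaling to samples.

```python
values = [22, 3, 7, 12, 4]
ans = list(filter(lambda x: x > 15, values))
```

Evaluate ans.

Step 1: Filter elements > 15:
  22: kept
  3: removed
  7: removed
  12: removed
  4: removed
Therefore ans = [22].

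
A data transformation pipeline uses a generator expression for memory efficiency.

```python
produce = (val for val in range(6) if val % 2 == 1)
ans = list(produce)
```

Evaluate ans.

Step 1: Filter range(6) keeping only odd values:
  val=0: even, excluded
  val=1: odd, included
  val=2: even, excluded
  val=3: odd, included
  val=4: even, excluded
  val=5: odd, included
Therefore ans = [1, 3, 5].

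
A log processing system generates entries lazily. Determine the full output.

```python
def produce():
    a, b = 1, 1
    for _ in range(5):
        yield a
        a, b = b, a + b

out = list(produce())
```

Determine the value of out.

Step 1: Fibonacci-like sequence starting with a=1, b=1:
  Iteration 1: yield a=1, then a,b = 1,2
  Iteration 2: yield a=1, then a,b = 2,3
  Iteration 3: yield a=2, then a,b = 3,5
  Iteration 4: yield a=3, then a,b = 5,8
  Iteration 5: yield a=5, then a,b = 8,13
Therefore out = [1, 1, 2, 3, 5].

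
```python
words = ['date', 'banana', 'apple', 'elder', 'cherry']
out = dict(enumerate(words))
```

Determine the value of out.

Step 1: enumerate pairs indices with words:
  0 -> 'date'
  1 -> 'banana'
  2 -> 'apple'
  3 -> 'elder'
  4 -> 'cherry'
Therefore out = {0: 'date', 1: 'banana', 2: 'apple', 3: 'elder', 4: 'cherry'}.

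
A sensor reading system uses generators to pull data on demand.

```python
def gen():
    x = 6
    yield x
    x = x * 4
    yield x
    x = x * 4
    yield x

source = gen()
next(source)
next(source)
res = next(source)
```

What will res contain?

Step 1: Trace through generator execution:
  Yield 1: x starts at 6, yield 6
  Yield 2: x = 6 * 4 = 24, yield 24
  Yield 3: x = 24 * 4 = 96, yield 96
Step 2: First next() gets 6, second next() gets the second value, third next() yields 96.
Therefore res = 96.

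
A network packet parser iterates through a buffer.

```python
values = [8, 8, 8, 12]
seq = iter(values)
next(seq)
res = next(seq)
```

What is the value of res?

Step 1: Create iterator over [8, 8, 8, 12].
Step 2: next() consumes 8.
Step 3: next() returns 8.
Therefore res = 8.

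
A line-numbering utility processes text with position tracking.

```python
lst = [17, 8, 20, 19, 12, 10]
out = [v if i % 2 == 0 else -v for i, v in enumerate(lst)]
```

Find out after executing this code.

Step 1: For each (i, v), keep v if i is even, negate if odd:
  i=0 (even): keep 17
  i=1 (odd): negate to -8
  i=2 (even): keep 20
  i=3 (odd): negate to -19
  i=4 (even): keep 12
  i=5 (odd): negate to -10
Therefore out = [17, -8, 20, -19, 12, -10].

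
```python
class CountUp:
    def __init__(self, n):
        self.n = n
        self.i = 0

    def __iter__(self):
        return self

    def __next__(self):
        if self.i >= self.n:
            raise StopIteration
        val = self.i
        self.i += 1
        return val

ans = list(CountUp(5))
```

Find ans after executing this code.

Step 1: CountUp(5) creates an iterator counting 0 to 4.
Step 2: list() consumes all values: [0, 1, 2, 3, 4].
Therefore ans = [0, 1, 2, 3, 4].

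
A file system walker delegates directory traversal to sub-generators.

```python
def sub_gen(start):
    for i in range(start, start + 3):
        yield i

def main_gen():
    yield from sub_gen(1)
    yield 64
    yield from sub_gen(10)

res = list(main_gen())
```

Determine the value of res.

Step 1: main_gen() delegates to sub_gen(1):
  yield 1
  yield 2
  yield 3
Step 2: yield 64
Step 3: Delegates to sub_gen(10):
  yield 10
  yield 11
  yield 12
Therefore res = [1, 2, 3, 64, 10, 11, 12].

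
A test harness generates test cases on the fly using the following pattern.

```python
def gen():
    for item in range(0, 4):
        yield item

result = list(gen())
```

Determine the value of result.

Step 1: The generator yields each value from range(0, 4).
Step 2: list() consumes all yields: [0, 1, 2, 3].
Therefore result = [0, 1, 2, 3].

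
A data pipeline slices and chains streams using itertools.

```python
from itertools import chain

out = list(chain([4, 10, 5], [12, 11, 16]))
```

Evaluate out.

Step 1: chain() concatenates iterables: [4, 10, 5] + [12, 11, 16].
Therefore out = [4, 10, 5, 12, 11, 16].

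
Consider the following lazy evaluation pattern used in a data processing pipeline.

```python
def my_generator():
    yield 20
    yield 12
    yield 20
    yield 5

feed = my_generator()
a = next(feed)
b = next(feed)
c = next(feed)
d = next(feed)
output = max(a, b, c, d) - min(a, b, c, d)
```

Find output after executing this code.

Step 1: Create generator and consume all values:
  a = next(feed) = 20
  b = next(feed) = 12
  c = next(feed) = 20
  d = next(feed) = 5
Step 2: max = 20, min = 5, output = 20 - 5 = 15.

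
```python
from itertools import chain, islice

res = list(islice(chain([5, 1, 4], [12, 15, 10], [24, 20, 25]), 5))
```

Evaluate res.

Step 1: chain([5, 1, 4], [12, 15, 10], [24, 20, 25]) = [5, 1, 4, 12, 15, 10, 24, 20, 25].
Step 2: islice takes first 5 elements: [5, 1, 4, 12, 15].
Therefore res = [5, 1, 4, 12, 15].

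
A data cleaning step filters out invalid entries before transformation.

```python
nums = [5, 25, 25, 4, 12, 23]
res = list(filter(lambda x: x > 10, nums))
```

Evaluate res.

Step 1: Filter elements > 10:
  5: removed
  25: kept
  25: kept
  4: removed
  12: kept
  23: kept
Therefore res = [25, 25, 12, 23].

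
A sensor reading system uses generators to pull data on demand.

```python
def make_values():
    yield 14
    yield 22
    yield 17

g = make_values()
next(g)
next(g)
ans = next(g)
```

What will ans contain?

Step 1: make_values() creates a generator.
Step 2: next(g) yields 14 (consumed and discarded).
Step 3: next(g) yields 22 (consumed and discarded).
Step 4: next(g) yields 17, assigned to ans.
Therefore ans = 17.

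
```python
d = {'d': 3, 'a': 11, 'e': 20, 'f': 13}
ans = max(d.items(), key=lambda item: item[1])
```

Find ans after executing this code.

Step 1: Find item with maximum value:
  ('d', 3)
  ('a', 11)
  ('e', 20)
  ('f', 13)
Step 2: Maximum value is 20 at key 'e'.
Therefore ans = ('e', 20).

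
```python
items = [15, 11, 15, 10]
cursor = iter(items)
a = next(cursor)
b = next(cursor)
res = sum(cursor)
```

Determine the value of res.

Step 1: Create iterator over [15, 11, 15, 10].
Step 2: a = next() = 15, b = next() = 11.
Step 3: sum() of remaining [15, 10] = 25.
Therefore res = 25.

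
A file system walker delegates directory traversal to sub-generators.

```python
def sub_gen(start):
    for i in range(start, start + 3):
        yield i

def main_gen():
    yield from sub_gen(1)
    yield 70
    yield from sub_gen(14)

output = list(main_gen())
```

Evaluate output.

Step 1: main_gen() delegates to sub_gen(1):
  yield 1
  yield 2
  yield 3
Step 2: yield 70
Step 3: Delegates to sub_gen(14):
  yield 14
  yield 15
  yield 16
Therefore output = [1, 2, 3, 70, 14, 15, 16].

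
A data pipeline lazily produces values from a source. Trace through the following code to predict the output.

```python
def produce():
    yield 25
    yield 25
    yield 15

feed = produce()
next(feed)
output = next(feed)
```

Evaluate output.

Step 1: produce() creates a generator.
Step 2: next(feed) yields 25 (consumed and discarded).
Step 3: next(feed) yields 25, assigned to output.
Therefore output = 25.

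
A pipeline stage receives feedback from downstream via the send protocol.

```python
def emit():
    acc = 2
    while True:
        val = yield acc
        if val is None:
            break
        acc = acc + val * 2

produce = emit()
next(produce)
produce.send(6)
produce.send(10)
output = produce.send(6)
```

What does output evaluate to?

Step 1: next() -> yield acc=2.
Step 2: send(6) -> val=6, acc = 2 + 6*2 = 14, yield 14.
Step 3: send(10) -> val=10, acc = 14 + 10*2 = 34, yield 34.
Step 4: send(6) -> val=6, acc = 34 + 6*2 = 46, yield 46.
Therefore output = 46.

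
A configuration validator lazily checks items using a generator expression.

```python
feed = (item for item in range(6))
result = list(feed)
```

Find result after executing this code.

Step 1: Generator expression iterates range(6): [0, 1, 2, 3, 4, 5].
Step 2: list() collects all values.
Therefore result = [0, 1, 2, 3, 4, 5].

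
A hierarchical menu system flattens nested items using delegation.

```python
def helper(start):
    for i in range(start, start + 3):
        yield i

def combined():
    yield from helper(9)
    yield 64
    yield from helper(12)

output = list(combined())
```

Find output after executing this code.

Step 1: combined() delegates to helper(9):
  yield 9
  yield 10
  yield 11
Step 2: yield 64
Step 3: Delegates to helper(12):
  yield 12
  yield 13
  yield 14
Therefore output = [9, 10, 11, 64, 12, 13, 14].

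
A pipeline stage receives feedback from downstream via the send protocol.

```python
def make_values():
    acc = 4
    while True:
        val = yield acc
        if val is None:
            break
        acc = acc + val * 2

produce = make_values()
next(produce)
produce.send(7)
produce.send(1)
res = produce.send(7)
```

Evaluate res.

Step 1: next() -> yield acc=4.
Step 2: send(7) -> val=7, acc = 4 + 7*2 = 18, yield 18.
Step 3: send(1) -> val=1, acc = 18 + 1*2 = 20, yield 20.
Step 4: send(7) -> val=7, acc = 20 + 7*2 = 34, yield 34.
Therefore res = 34.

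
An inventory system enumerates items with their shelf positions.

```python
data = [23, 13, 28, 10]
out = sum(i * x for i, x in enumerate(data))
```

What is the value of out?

Step 1: Compute i * x for each (i, x) in enumerate([23, 13, 28, 10]):
  i=0, x=23: 0*23 = 0
  i=1, x=13: 1*13 = 13
  i=2, x=28: 2*28 = 56
  i=3, x=10: 3*10 = 30
Step 2: sum = 0 + 13 + 56 + 30 = 99.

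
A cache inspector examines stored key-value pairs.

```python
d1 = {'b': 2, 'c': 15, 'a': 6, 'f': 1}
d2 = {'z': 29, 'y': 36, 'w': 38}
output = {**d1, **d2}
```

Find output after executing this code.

Step 1: Merge d1 and d2 (d2 values override on key conflicts).
Step 2: d1 has keys ['b', 'c', 'a', 'f'], d2 has keys ['z', 'y', 'w'].
Therefore output = {'b': 2, 'c': 15, 'a': 6, 'f': 1, 'z': 29, 'y': 36, 'w': 38}.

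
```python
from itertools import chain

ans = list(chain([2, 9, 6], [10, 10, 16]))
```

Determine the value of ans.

Step 1: chain() concatenates iterables: [2, 9, 6] + [10, 10, 16].
Therefore ans = [2, 9, 6, 10, 10, 16].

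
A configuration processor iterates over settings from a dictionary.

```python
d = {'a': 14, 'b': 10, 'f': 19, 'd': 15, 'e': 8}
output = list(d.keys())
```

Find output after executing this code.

Step 1: d.keys() returns the dictionary keys in insertion order.
Therefore output = ['a', 'b', 'f', 'd', 'e'].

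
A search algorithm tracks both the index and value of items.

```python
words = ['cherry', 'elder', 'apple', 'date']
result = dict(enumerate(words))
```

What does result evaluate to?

Step 1: enumerate pairs indices with words:
  0 -> 'cherry'
  1 -> 'elder'
  2 -> 'apple'
  3 -> 'date'
Therefore result = {0: 'cherry', 1: 'elder', 2: 'apple', 3: 'date'}.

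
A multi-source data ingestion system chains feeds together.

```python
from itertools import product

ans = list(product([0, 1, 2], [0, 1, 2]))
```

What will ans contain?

Step 1: product([0, 1, 2], [0, 1, 2]) gives all pairs:
  (0, 0)
  (0, 1)
  (0, 2)
  (1, 0)
  (1, 1)
  (1, 2)
  (2, 0)
  (2, 1)
  (2, 2)
Therefore ans = [(0, 0), (0, 1), (0, 2), (1, 0), (1, 1), (1, 2), (2, 0), (2, 1), (2, 2)].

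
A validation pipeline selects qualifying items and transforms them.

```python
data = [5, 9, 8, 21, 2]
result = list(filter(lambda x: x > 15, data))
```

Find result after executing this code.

Step 1: Filter elements > 15:
  5: removed
  9: removed
  8: removed
  21: kept
  2: removed
Therefore result = [21].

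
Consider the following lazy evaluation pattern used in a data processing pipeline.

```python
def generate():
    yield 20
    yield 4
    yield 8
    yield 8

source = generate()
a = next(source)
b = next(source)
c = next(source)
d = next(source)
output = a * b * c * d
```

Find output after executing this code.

Step 1: Create generator and consume all values:
  a = next(source) = 20
  b = next(source) = 4
  c = next(source) = 8
  d = next(source) = 8
Step 2: output = 20 * 4 * 8 * 8 = 5120.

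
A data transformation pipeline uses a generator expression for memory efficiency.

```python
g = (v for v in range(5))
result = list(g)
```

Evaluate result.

Step 1: Generator expression iterates range(5): [0, 1, 2, 3, 4].
Step 2: list() collects all values.
Therefore result = [0, 1, 2, 3, 4].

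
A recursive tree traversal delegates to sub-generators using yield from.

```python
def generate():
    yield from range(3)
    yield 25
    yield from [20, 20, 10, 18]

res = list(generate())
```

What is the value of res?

Step 1: Trace yields in order:
  yield 0
  yield 1
  yield 2
  yield 25
  yield 20
  yield 20
  yield 10
  yield 18
Therefore res = [0, 1, 2, 25, 20, 20, 10, 18].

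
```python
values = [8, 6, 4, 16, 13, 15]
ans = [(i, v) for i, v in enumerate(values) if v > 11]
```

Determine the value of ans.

Step 1: Filter enumerate([8, 6, 4, 16, 13, 15]) keeping v > 11:
  (0, 8): 8 <= 11, excluded
  (1, 6): 6 <= 11, excluded
  (2, 4): 4 <= 11, excluded
  (3, 16): 16 > 11, included
  (4, 13): 13 > 11, included
  (5, 15): 15 > 11, included
Therefore ans = [(3, 16), (4, 13), (5, 15)].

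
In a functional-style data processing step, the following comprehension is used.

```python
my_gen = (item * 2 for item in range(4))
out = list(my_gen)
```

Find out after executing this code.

Step 1: For each item in range(4), compute item*2:
  item=0: 0*2 = 0
  item=1: 1*2 = 2
  item=2: 2*2 = 4
  item=3: 3*2 = 6
Therefore out = [0, 2, 4, 6].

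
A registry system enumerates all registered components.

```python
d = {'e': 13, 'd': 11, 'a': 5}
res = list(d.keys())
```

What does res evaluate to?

Step 1: d.keys() returns the dictionary keys in insertion order.
Therefore res = ['e', 'd', 'a'].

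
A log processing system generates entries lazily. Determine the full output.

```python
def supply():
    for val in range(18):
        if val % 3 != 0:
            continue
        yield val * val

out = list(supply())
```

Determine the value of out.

Step 1: Only yield val**2 when val is divisible by 3:
  val=0: 0 % 3 == 0, yield 0**2 = 0
  val=3: 3 % 3 == 0, yield 3**2 = 9
  val=6: 6 % 3 == 0, yield 6**2 = 36
  val=9: 9 % 3 == 0, yield 9**2 = 81
  val=12: 12 % 3 == 0, yield 12**2 = 144
  val=15: 15 % 3 == 0, yield 15**2 = 225
Therefore out = [0, 9, 36, 81, 144, 225].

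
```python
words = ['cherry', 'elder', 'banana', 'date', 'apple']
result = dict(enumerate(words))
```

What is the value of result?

Step 1: enumerate pairs indices with words:
  0 -> 'cherry'
  1 -> 'elder'
  2 -> 'banana'
  3 -> 'date'
  4 -> 'apple'
Therefore result = {0: 'cherry', 1: 'elder', 2: 'banana', 3: 'date', 4: 'apple'}.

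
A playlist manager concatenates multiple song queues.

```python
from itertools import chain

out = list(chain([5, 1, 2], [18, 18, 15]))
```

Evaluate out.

Step 1: chain() concatenates iterables: [5, 1, 2] + [18, 18, 15].
Therefore out = [5, 1, 2, 18, 18, 15].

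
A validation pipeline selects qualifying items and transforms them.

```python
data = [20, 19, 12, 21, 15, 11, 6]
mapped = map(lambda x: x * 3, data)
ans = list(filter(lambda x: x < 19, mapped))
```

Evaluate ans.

Step 1: Map x * 3:
  20 -> 60
  19 -> 57
  12 -> 36
  21 -> 63
  15 -> 45
  11 -> 33
  6 -> 18
Step 2: Filter for < 19:
  60: removed
  57: removed
  36: removed
  63: removed
  45: removed
  33: removed
  18: kept
Therefore ans = [18].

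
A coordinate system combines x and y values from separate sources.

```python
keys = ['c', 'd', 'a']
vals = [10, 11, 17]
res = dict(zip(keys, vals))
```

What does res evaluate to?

Step 1: zip pairs keys with values:
  'c' -> 10
  'd' -> 11
  'a' -> 17
Therefore res = {'c': 10, 'd': 11, 'a': 17}.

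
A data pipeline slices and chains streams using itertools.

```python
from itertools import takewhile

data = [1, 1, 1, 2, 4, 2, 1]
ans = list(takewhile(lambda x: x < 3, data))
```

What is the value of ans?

Step 1: takewhile stops at first element >= 3:
  1 < 3: take
  1 < 3: take
  1 < 3: take
  2 < 3: take
  4 >= 3: stop
Therefore ans = [1, 1, 1, 2].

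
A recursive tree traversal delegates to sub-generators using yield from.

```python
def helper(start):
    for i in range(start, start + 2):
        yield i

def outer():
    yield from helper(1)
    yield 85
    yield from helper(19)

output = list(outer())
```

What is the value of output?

Step 1: outer() delegates to helper(1):
  yield 1
  yield 2
Step 2: yield 85
Step 3: Delegates to helper(19):
  yield 19
  yield 20
Therefore output = [1, 2, 85, 19, 20].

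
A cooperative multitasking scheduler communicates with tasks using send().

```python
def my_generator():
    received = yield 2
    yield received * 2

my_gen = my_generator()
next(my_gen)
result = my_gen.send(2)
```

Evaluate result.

Step 1: next(my_gen) advances to first yield, producing 2.
Step 2: send(2) resumes, received = 2.
Step 3: yield received * 2 = 2 * 2 = 4.
Therefore result = 4.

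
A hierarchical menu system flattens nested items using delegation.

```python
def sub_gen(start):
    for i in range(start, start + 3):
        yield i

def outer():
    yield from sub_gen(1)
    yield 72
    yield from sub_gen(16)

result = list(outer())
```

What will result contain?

Step 1: outer() delegates to sub_gen(1):
  yield 1
  yield 2
  yield 3
Step 2: yield 72
Step 3: Delegates to sub_gen(16):
  yield 16
  yield 17
  yield 18
Therefore result = [1, 2, 3, 72, 16, 17, 18].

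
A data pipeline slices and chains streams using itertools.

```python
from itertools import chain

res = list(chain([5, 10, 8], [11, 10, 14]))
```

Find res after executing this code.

Step 1: chain() concatenates iterables: [5, 10, 8] + [11, 10, 14].
Therefore res = [5, 10, 8, 11, 10, 14].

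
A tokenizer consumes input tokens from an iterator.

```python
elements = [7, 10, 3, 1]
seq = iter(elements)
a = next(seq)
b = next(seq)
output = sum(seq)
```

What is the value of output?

Step 1: Create iterator over [7, 10, 3, 1].
Step 2: a = next() = 7, b = next() = 10.
Step 3: sum() of remaining [3, 1] = 4.
Therefore output = 4.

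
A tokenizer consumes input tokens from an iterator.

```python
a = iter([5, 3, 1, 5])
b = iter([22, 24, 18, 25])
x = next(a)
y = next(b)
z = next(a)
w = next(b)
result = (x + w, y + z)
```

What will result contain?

Step 1: a iterates [5, 3, 1, 5], b iterates [22, 24, 18, 25].
Step 2: x = next(a) = 5, y = next(b) = 22.
Step 3: z = next(a) = 3, w = next(b) = 24.
Step 4: result = (5 + 24, 22 + 3) = (29, 25).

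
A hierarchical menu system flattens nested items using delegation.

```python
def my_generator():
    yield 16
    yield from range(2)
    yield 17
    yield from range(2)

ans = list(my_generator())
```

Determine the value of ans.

Step 1: Trace yields in order:
  yield 16
  yield 0
  yield 1
  yield 17
  yield 0
  yield 1
Therefore ans = [16, 0, 1, 17, 0, 1].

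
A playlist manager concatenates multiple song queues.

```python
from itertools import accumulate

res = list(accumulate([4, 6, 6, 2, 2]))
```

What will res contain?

Step 1: accumulate computes running sums:
  + 4 = 4
  + 6 = 10
  + 6 = 16
  + 2 = 18
  + 2 = 20
Therefore res = [4, 10, 16, 18, 20].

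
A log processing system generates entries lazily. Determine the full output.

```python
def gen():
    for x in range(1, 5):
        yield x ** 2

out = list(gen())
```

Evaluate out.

Step 1: For each x in range(1, 5), yield x**2:
  x=1: yield 1**2 = 1
  x=2: yield 2**2 = 4
  x=3: yield 3**2 = 9
  x=4: yield 4**2 = 16
Therefore out = [1, 4, 9, 16].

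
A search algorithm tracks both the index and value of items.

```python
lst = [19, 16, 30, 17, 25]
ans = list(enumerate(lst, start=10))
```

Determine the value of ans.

Step 1: enumerate with start=10:
  (10, 19)
  (11, 16)
  (12, 30)
  (13, 17)
  (14, 25)
Therefore ans = [(10, 19), (11, 16), (12, 30), (13, 17), (14, 25)].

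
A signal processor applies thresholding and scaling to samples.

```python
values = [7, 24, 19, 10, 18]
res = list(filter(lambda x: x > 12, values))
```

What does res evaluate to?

Step 1: Filter elements > 12:
  7: removed
  24: kept
  19: kept
  10: removed
  18: kept
Therefore res = [24, 19, 18].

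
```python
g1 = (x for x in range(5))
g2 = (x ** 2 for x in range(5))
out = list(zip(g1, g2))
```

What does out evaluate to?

Step 1: g1 produces [0, 1, 2, 3, 4].
Step 2: g2 produces [0, 1, 4, 9, 16].
Step 3: zip pairs them: [(0, 0), (1, 1), (2, 4), (3, 9), (4, 16)].
Therefore out = [(0, 0), (1, 1), (2, 4), (3, 9), (4, 16)].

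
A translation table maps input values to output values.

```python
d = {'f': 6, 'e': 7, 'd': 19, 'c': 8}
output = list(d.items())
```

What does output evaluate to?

Step 1: d.items() returns (key, value) pairs in insertion order.
Therefore output = [('f', 6), ('e', 7), ('d', 19), ('c', 8)].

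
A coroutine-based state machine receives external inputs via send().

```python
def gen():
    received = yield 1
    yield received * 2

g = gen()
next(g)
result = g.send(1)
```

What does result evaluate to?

Step 1: next(g) advances to first yield, producing 1.
Step 2: send(1) resumes, received = 1.
Step 3: yield received * 2 = 1 * 2 = 2.
Therefore result = 2.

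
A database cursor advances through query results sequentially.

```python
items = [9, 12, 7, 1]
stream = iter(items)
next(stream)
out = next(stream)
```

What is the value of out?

Step 1: Create iterator over [9, 12, 7, 1].
Step 2: next() consumes 9.
Step 3: next() returns 12.
Therefore out = 12.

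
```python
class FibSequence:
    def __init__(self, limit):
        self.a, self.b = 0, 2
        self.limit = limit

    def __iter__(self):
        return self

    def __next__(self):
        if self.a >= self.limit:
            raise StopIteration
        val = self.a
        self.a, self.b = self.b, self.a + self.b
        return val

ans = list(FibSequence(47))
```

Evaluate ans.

Step 1: Fibonacci-like sequence (a=0, b=2) until >= 47:
  Yield 0, then a,b = 2,2
  Yield 2, then a,b = 2,4
  Yield 2, then a,b = 4,6
  Yield 4, then a,b = 6,10
  Yield 6, then a,b = 10,16
  Yield 10, then a,b = 16,26
  Yield 16, then a,b = 26,42
  Yield 26, then a,b = 42,68
  Yield 42, then a,b = 68,110
Step 2: 68 >= 47, stop.
Therefore ans = [0, 2, 2, 4, 6, 10, 16, 26, 42].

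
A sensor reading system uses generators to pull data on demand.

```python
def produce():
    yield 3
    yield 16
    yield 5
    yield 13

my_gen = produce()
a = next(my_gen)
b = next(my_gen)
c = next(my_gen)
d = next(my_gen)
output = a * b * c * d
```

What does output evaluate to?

Step 1: Create generator and consume all values:
  a = next(my_gen) = 3
  b = next(my_gen) = 16
  c = next(my_gen) = 5
  d = next(my_gen) = 13
Step 2: output = 3 * 16 * 5 * 13 = 3120.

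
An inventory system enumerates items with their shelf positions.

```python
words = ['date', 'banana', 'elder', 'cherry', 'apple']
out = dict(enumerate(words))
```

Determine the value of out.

Step 1: enumerate pairs indices with words:
  0 -> 'date'
  1 -> 'banana'
  2 -> 'elder'
  3 -> 'cherry'
  4 -> 'apple'
Therefore out = {0: 'date', 1: 'banana', 2: 'elder', 3: 'cherry', 4: 'apple'}.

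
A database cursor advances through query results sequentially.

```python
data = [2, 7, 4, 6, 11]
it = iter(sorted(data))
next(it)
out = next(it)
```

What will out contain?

Step 1: sorted([2, 7, 4, 6, 11]) = [2, 4, 6, 7, 11].
Step 2: Create iterator and skip 1 elements.
Step 3: next() returns 4.
Therefore out = 4.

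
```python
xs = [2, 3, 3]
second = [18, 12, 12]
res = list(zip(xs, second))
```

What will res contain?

Step 1: zip pairs elements at same index:
  Index 0: (2, 18)
  Index 1: (3, 12)
  Index 2: (3, 12)
Therefore res = [(2, 18), (3, 12), (3, 12)].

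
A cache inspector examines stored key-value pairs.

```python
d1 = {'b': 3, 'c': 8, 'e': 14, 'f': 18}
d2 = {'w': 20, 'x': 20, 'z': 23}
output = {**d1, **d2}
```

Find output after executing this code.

Step 1: Merge d1 and d2 (d2 values override on key conflicts).
Step 2: d1 has keys ['b', 'c', 'e', 'f'], d2 has keys ['w', 'x', 'z'].
Therefore output = {'b': 3, 'c': 8, 'e': 14, 'f': 18, 'w': 20, 'x': 20, 'z': 23}.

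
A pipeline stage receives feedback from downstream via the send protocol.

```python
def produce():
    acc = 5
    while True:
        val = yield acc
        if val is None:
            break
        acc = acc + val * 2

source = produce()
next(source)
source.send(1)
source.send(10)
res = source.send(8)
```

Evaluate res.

Step 1: next() -> yield acc=5.
Step 2: send(1) -> val=1, acc = 5 + 1*2 = 7, yield 7.
Step 3: send(10) -> val=10, acc = 7 + 10*2 = 27, yield 27.
Step 4: send(8) -> val=8, acc = 27 + 8*2 = 43, yield 43.
Therefore res = 43.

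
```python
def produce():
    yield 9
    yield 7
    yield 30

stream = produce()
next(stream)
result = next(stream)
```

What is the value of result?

Step 1: produce() creates a generator.
Step 2: next(stream) yields 9 (consumed and discarded).
Step 3: next(stream) yields 7, assigned to result.
Therefore result = 7.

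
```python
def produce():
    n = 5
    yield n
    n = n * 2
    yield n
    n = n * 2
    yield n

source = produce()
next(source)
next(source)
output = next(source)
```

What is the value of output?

Step 1: Trace through generator execution:
  Yield 1: n starts at 5, yield 5
  Yield 2: n = 5 * 2 = 10, yield 10
  Yield 3: n = 10 * 2 = 20, yield 20
Step 2: First next() gets 5, second next() gets the second value, third next() yields 20.
Therefore output = 20.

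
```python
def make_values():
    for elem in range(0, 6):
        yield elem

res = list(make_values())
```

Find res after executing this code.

Step 1: The generator yields each value from range(0, 6).
Step 2: list() consumes all yields: [0, 1, 2, 3, 4, 5].
Therefore res = [0, 1, 2, 3, 4, 5].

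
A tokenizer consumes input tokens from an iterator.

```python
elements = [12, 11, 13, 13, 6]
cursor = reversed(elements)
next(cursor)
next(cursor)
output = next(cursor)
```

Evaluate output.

Step 1: reversed([12, 11, 13, 13, 6]) gives iterator: [6, 13, 13, 11, 12].
Step 2: First next() = 6, second next() = 13.
Step 3: Third next() = 13.
Therefore output = 13.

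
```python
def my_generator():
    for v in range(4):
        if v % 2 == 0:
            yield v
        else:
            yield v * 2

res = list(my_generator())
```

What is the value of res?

Step 1: For each v in range(4), yield v if even, else v*2:
  v=0 (even): yield 0
  v=1 (odd): yield 1*2 = 2
  v=2 (even): yield 2
  v=3 (odd): yield 3*2 = 6
Therefore res = [0, 2, 2, 6].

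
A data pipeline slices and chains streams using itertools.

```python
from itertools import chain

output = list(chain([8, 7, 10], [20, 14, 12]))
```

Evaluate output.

Step 1: chain() concatenates iterables: [8, 7, 10] + [20, 14, 12].
Therefore output = [8, 7, 10, 20, 14, 12].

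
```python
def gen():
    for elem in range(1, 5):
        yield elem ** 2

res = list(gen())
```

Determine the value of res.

Step 1: For each elem in range(1, 5), yield elem**2:
  elem=1: yield 1**2 = 1
  elem=2: yield 2**2 = 4
  elem=3: yield 3**2 = 9
  elem=4: yield 4**2 = 16
Therefore res = [1, 4, 9, 16].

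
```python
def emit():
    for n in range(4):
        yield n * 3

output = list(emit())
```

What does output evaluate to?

Step 1: For each n in range(4), yield n * 3:
  n=0: yield 0 * 3 = 0
  n=1: yield 1 * 3 = 3
  n=2: yield 2 * 3 = 6
  n=3: yield 3 * 3 = 9
Therefore output = [0, 3, 6, 9].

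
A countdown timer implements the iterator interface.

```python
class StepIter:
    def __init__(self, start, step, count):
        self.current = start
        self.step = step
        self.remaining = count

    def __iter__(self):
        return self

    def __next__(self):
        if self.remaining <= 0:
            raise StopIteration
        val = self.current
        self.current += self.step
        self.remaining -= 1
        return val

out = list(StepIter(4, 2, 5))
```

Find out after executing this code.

Step 1: StepIter starts at 4, increments by 2, for 5 steps:
  Yield 4, then current += 2
  Yield 6, then current += 2
  Yield 8, then current += 2
  Yield 10, then current += 2
  Yield 12, then current += 2
Therefore out = [4, 6, 8, 10, 12].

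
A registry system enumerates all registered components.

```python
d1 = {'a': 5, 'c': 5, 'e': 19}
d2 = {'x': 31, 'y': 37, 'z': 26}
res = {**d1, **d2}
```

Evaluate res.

Step 1: Merge d1 and d2 (d2 values override on key conflicts).
Step 2: d1 has keys ['a', 'c', 'e'], d2 has keys ['x', 'y', 'z'].
Therefore res = {'a': 5, 'c': 5, 'e': 19, 'x': 31, 'y': 37, 'z': 26}.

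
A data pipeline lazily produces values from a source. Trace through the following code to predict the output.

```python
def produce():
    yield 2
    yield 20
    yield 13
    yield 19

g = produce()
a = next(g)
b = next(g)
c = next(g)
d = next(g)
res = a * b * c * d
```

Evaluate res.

Step 1: Create generator and consume all values:
  a = next(g) = 2
  b = next(g) = 20
  c = next(g) = 13
  d = next(g) = 19
Step 2: res = 2 * 20 * 13 * 19 = 9880.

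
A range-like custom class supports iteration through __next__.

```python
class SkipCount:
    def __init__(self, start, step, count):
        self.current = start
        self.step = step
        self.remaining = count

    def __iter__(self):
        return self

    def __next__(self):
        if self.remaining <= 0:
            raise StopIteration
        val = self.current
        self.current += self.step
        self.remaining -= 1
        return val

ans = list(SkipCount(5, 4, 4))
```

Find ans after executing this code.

Step 1: SkipCount starts at 5, increments by 4, for 4 steps:
  Yield 5, then current += 4
  Yield 9, then current += 4
  Yield 13, then current += 4
  Yield 17, then current += 4
Therefore ans = [5, 9, 13, 17].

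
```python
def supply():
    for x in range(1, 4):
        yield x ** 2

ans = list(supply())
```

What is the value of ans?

Step 1: For each x in range(1, 4), yield x**2:
  x=1: yield 1**2 = 1
  x=2: yield 2**2 = 4
  x=3: yield 3**2 = 9
Therefore ans = [1, 4, 9].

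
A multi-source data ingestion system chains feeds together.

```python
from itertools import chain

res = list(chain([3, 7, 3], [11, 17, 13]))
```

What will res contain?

Step 1: chain() concatenates iterables: [3, 7, 3] + [11, 17, 13].
Therefore res = [3, 7, 3, 11, 17, 13].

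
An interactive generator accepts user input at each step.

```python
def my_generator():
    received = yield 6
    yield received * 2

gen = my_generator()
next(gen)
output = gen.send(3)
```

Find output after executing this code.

Step 1: next(gen) advances to first yield, producing 6.
Step 2: send(3) resumes, received = 3.
Step 3: yield received * 2 = 3 * 2 = 6.
Therefore output = 6.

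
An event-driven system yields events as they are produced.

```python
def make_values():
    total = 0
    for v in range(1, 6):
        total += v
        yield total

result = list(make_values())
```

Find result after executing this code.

Step 1: Generator accumulates running sum:
  v=1: total = 1, yield 1
  v=2: total = 3, yield 3
  v=3: total = 6, yield 6
  v=4: total = 10, yield 10
  v=5: total = 15, yield 15
Therefore result = [1, 3, 6, 10, 15].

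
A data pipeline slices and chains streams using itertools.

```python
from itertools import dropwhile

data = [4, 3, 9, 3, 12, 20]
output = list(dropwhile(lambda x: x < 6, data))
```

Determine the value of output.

Step 1: dropwhile drops elements while < 6:
  4 < 6: dropped
  3 < 6: dropped
  9: kept (dropping stopped)
Step 2: Remaining elements kept regardless of condition.
Therefore output = [9, 3, 12, 20].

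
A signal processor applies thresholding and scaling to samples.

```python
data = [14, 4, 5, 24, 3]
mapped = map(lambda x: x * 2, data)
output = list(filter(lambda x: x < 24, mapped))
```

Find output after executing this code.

Step 1: Map x * 2:
  14 -> 28
  4 -> 8
  5 -> 10
  24 -> 48
  3 -> 6
Step 2: Filter for < 24:
  28: removed
  8: kept
  10: kept
  48: removed
  6: kept
Therefore output = [8, 10, 6].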